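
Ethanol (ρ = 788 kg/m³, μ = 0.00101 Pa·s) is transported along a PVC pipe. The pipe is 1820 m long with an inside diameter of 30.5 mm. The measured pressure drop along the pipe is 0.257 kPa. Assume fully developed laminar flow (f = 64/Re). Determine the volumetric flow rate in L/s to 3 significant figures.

For laminar flow, f = 64/Re with Re = ρVD/μ, so Darcy-Weisbach reduces to ΔP = 32μLV/D². Solving for V: V = ΔP·D²/(32μL) = 257·(0.0305)²/(32·0.00101·1820) = 0.004064 m/s.
Check: Re = ρVD/μ = 788·0.004064·0.0305/0.00101 = 96.72 < 2300, so the laminar assumption holds.
Q = V·A = 0.004064·(π/4·0.0305²) = 2.969e-06 m³/s = 0.00297 L/s.

Q ≈ 0.00297 L/s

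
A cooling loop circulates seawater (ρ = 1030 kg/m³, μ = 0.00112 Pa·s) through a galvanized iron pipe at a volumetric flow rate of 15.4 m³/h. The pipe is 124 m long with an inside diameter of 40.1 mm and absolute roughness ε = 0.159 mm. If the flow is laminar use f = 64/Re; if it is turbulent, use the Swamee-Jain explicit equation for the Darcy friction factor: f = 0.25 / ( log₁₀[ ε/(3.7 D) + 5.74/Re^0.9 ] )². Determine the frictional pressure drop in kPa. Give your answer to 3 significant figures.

ΔP ≈ 538 kPa

Q = 15.4 m³/h = 15.4/3600 = 0.004278 m³/s.
Cross-sectional area A = πD²/4 = π(0.0401)²/4 = 0.001263 m²; mean velocity V = Q/A = 0.004278/0.001263 = 3.387 m/s.
Reynolds number Re = ρVD/μ = 1030 · 3.387 · 0.0401 / 0.00112 = 1.249e+05.
Re > 4000 → turbulent. Relative roughness ε/D = 0.000159/0.0401 = 0.00397. Swamee-Jain: f = 0.25/(log₁₀[0.00397/3.7 + 5.74/1.249e+05^0.9])² = 0.25/(log₁₀[0.00107 + 0.000149])² = 0.25/(-2.914)² = 0.02945.
Darcy-Weisbach: ΔP = f(L/D)(ρV²/2) = 0.02945·(124/0.0401)·(1030·3.387²/2) = 0.02945·3092·5909 = 5.381e+05 Pa.
ΔP = 5.381e+05 Pa = 538 kPa.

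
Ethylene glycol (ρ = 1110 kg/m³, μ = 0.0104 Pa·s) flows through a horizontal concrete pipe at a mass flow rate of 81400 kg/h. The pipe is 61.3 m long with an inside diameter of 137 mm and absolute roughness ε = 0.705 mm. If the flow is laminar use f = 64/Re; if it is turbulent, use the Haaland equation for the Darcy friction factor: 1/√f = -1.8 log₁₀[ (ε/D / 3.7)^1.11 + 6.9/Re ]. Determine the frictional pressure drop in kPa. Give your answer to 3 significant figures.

ṁ = 81400 kg/h = 81400/3600 = 22.61 kg/s.
A = πD²/4 = π(0.137)²/4 = 0.01474 m²; mean velocity V = ṁ/(ρA) = 22.61/(1110 · 0.01474) = 1.382 m/s.
Reynolds number Re = ρVD/μ = 1110 · 1.382 · 0.137 / 0.0104 = 2.021e+04.
Re > 4000 → turbulent. Relative roughness ε/D = 0.000705/0.137 = 0.00515. Haaland: 1/√f = -1.8 log₁₀[(0.00515/3.7)^1.11 + 6.9/2.021e+04] = -1.8 log₁₀[0.000675 + 0.000341] = 5.388, so f = 0.03445.
Darcy-Weisbach: ΔP = f(L/D)(ρV²/2) = 0.03445·(61.3/0.137)·(1110·1.382²/2) = 0.03445·447.4·1060 = 1.634e+04 Pa.
ΔP = 1.634e+04 Pa = 16.3 kPa.

ΔP ≈ 16.3 kPa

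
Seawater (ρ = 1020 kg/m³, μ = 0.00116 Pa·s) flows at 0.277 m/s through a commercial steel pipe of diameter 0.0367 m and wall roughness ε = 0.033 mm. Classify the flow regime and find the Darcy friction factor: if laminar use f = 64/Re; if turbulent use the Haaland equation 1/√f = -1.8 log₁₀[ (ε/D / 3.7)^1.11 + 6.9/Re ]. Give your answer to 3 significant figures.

f ≈ 0.0329

Re = ρVD/μ = 1020·0.277·0.0367/0.00116 = 8939.
Re > 4000 → turbulent. ε/D = 3.3e-05/0.0367 = 0.000899; Haaland: 1/√f = -1.8 log₁₀[9.73e-05 + 0.000772] = 5.51, so f = 0.03294.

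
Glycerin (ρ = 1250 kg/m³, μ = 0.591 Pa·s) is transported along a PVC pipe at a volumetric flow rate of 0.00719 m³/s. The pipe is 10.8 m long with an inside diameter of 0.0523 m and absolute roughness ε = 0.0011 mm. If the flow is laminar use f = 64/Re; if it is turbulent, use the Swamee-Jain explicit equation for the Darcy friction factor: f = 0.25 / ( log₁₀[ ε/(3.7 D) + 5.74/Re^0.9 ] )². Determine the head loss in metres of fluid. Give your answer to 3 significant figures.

Cross-sectional area A = πD²/4 = π(0.0523)²/4 = 0.002148 m²; mean velocity V = Q/A = 0.00719/0.002148 = 3.347 m/s.
Reynolds number Re = ρVD/μ = 1250 · 3.347 · 0.0523 / 0.591 = 370.2.
Re < 2300 → laminar flow, so f = 64/Re = 64/370.2 = 0.1729 (the turbulent correlation is not needed).
Darcy-Weisbach: ΔP = f(L/D)(ρV²/2) = 0.1729·(10.8/0.0523)·(1250·3.347²/2) = 0.1729·206.5·7001 = 2.499e+05 Pa.
Head loss h_f = ΔP/(ρg) = 2.499e+05/(1250·9.81) = 20.4 m.

h_f ≈ 20.4 m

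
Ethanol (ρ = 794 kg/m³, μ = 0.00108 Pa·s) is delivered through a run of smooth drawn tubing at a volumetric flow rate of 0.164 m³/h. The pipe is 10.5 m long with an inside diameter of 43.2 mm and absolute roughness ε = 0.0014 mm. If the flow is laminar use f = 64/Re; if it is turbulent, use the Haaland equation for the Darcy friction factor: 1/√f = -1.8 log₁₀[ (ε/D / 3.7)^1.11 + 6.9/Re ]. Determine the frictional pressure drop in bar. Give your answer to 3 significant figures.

ΔP ≈ 6.04×10^-5 bar

Q = 0.164 m³/h = 0.164/3600 = 4.556e-05 m³/s.
Cross-sectional area A = πD²/4 = π(0.0432)²/4 = 0.001466 m²; mean velocity V = Q/A = 4.556e-05/0.001466 = 0.03108 m/s.
Reynolds number Re = ρVD/μ = 794 · 0.03108 · 0.0432 / 0.00108 = 987.1.
Re < 2300 → laminar flow, so f = 64/Re = 64/987.1 = 0.06484 (the turbulent correlation is not needed).
Darcy-Weisbach: ΔP = f(L/D)(ρV²/2) = 0.06484·(10.5/0.0432)·(794·0.03108²/2) = 0.06484·243.1·0.3835 = 6.043 Pa.
ΔP = 6.043 Pa = 6.04×10^-5 bar.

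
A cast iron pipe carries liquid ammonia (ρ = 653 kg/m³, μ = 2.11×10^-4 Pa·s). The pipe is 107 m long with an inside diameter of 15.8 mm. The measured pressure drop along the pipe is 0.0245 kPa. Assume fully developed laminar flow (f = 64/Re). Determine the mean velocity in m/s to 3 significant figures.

For laminar flow, f = 64/Re with Re = ρVD/μ, so Darcy-Weisbach reduces to ΔP = 32μLV/D². Solving for V: V = ΔP·D²/(32μL) = 24.5·(0.0158)²/(32·0.000211·107) = 0.008466 m/s.
Check: Re = ρVD/μ = 653·0.008466·0.0158/0.000211 = 414 < 2300, so the laminar assumption holds.

V ≈ 0.00847 m/s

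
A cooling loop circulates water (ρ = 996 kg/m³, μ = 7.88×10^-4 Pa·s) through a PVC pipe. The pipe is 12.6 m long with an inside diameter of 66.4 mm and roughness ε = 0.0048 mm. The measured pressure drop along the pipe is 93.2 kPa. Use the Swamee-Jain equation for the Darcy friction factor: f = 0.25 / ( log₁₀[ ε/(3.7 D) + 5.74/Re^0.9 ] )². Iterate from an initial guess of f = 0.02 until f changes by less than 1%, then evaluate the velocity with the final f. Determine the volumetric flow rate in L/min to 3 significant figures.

Q ≈ 1770 L/min

Rearranging Darcy-Weisbach: V = √(2·ΔP·D/(f·L·ρ)). With ε/D = 4.8e-06/0.0664 = 7.23e-05, iterate starting from f = 0.02:
  f = 0.02 → V = √(2·9.32e+04·0.0664/(0.02·12.6·996)) = 7.022 m/s; Re = ρVD/μ = 5.894e+05; f → 0.01384
  f = 0.01384 → V = 8.44 m/s; Re = 7.084e+05; f → 0.01355
  f = 0.01355 → V = 8.531 m/s; Re = 7.159e+05; f → 0.01354
Converged (Δf/f < 1%). With the final f = 0.01354: V = √(2·9.32e+04·0.0664/(0.01354·12.6·996)) = 8.536 m/s.
Q = V·A = 8.536·(π/4·0.0664²) = 0.02956 m³/s = 1770 L/min.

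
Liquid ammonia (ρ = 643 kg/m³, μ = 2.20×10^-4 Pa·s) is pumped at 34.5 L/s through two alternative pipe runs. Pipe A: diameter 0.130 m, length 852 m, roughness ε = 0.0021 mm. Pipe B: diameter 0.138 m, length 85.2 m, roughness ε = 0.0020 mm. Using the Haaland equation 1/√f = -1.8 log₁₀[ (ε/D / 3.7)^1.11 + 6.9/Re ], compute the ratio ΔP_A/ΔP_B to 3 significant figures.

ΔP_A/ΔP_B ≈ 13.4

Pipe A: V = Q/A = 0.0345/0.01327 = 2.599 m/s; Re = 9.876e+05; ε/D = 1.62e-05; Haaland → f = 0.01191; ΔP_A = f(L/D)(ρV²/2) = 1.695e+05 Pa.
Pipe B: V = Q/A = 0.0345/0.01496 = 2.307 m/s; Re = 9.303e+05; ε/D = 1.45e-05; Haaland → f = 0.01198; ΔP_B = f(L/D)(ρV²/2) = 1.265e+04 Pa.
ΔP_A/ΔP_B = 1.695e+05/1.265e+04 = 13.4.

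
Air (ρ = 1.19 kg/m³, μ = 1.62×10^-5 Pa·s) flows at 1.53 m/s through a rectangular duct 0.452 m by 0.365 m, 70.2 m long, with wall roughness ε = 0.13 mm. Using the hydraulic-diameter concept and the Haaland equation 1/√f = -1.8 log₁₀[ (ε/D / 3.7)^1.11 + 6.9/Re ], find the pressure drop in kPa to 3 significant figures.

ΔP ≈ 0.00535 kPa

Hydraulic diameter D_h = 4A/P = 4·(0.452·0.365)/(2·(0.452+0.365)) = 0.6599/1.634 = 0.4039 m.
Re = ρVD_h/μ = 1.19·1.53·0.4039/1.62e-05 = 4.539e+04.
ε/D_h = 0.00013/0.4039 = 0.000322; Haaland gives 1/√f = -1.8 log₁₀[3.11e-05+0.000152] = 6.727, so f = 0.0221.
ΔP = f(L/D_h)(ρV²/2) = 0.0221·70.2/0.4039·1.393 = 5.35 Pa.
ΔP = 0.00535 kPa.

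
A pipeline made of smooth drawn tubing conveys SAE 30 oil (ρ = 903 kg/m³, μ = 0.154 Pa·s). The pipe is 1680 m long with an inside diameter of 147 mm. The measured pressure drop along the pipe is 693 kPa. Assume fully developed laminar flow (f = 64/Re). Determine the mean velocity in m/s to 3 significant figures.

For laminar flow, f = 64/Re with Re = ρVD/μ, so Darcy-Weisbach reduces to ΔP = 32μLV/D². Solving for V: V = ΔP·D²/(32μL) = 6.93e+05·(0.147)²/(32·0.154·1680) = 1.809 m/s.
Check: Re = ρVD/μ = 903·1.809·0.147/0.154 = 1559 < 2300, so the laminar assumption holds.

V ≈ 1.81 m/s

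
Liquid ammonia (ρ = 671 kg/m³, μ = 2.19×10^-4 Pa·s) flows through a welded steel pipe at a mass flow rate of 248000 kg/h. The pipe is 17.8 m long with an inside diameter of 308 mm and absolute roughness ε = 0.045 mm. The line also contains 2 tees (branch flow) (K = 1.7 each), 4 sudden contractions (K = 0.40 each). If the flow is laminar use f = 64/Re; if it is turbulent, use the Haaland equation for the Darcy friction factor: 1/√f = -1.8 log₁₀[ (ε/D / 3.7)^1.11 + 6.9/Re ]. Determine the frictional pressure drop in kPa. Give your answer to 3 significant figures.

ΔP ≈ 3.69 kPa

ṁ = 248000 kg/h = 248000/3600 = 68.89 kg/s.
A = πD²/4 = π(0.308)²/4 = 0.07451 m²; mean velocity V = ṁ/(ρA) = 68.89/(671 · 0.07451) = 1.378 m/s.
Reynolds number Re = ρVD/μ = 671 · 1.378 · 0.308 / 0.000219 = 1.3e+06.
Re > 4000 → turbulent. Relative roughness ε/D = 4.5e-05/0.308 = 0.000146. Haaland: 1/√f = -1.8 log₁₀[(0.000146/3.7)^1.11 + 6.9/1.3e+06] = -1.8 log₁₀[1.29e-05 + 5.31e-06] = 8.53, so f = 0.01374.
Total minor-loss coefficient ΣK = 2·1.7 + 4·0.4 = 5.
ΔP = [f·L/D + ΣK]·(ρV²/2) = [0.01374·17.8/0.308 + 5]·(671·1.378²/2) = [0.7943 + 5]·637 = 3691 Pa.
ΔP = 3691 Pa = 3.69 kPa.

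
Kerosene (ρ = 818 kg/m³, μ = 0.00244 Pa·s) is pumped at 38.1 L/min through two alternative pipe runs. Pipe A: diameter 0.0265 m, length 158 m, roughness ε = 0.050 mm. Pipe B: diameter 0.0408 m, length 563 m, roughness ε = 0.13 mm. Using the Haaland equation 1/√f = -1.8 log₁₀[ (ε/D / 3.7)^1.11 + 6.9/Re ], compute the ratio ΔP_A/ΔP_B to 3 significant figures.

Pipe A: V = Q/A = 0.000635/0.0005515 = 1.151 m/s; Re = 1.023e+04; ε/D = 0.00189; Haaland → f = 0.03323; ΔP_A = f(L/D)(ρV²/2) = 1.074e+05 Pa.
Pipe B: V = Q/A = 0.000635/0.001307 = 0.4857 m/s; Re = 6643; ε/D = 0.00319; Haaland → f = 0.03818; ΔP_B = f(L/D)(ρV²/2) = 5.083e+04 Pa.
ΔP_A/ΔP_B = 1.074e+05/5.083e+04 = 2.11.

ΔP_A/ΔP_B ≈ 2.11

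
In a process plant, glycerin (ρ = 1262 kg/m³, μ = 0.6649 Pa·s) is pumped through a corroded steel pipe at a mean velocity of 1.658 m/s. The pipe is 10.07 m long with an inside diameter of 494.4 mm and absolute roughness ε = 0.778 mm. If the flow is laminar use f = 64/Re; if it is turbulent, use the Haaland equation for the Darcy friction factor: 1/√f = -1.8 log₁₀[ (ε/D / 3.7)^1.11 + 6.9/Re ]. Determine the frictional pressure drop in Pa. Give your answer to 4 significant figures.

ΔP ≈ 1453 Pa

Reynolds number Re = ρVD/μ = 1262 · 1.658 · 0.4944 / 0.665 = 1556.
Re < 2300 → laminar flow, so f = 64/Re = 64/1556 = 0.04114 (the turbulent correlation is not needed).
Darcy-Weisbach: ΔP = f(L/D)(ρV²/2) = 0.04114·(10.07/0.4944)·(1262·1.658²/2) = 0.04114·20.37·1735 = 1453 Pa.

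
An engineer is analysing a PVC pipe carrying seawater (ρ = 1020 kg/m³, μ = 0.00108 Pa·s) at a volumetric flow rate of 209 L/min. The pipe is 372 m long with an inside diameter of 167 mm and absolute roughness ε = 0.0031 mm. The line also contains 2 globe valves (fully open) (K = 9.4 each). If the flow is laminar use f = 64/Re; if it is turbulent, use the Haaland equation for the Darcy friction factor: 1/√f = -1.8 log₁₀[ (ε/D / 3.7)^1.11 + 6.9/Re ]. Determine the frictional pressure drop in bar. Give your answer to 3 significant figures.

ΔP ≈ 0.00943 bar

Q = 209 L/min = 209/60000 = 0.003483 m³/s.
Cross-sectional area A = πD²/4 = π(0.167)²/4 = 0.0219 m²; mean velocity V = Q/A = 0.003483/0.0219 = 0.159 m/s.
Reynolds number Re = ρVD/μ = 1020 · 0.159 · 0.167 / 0.00108 = 2.508e+04.
Re > 4000 → turbulent. Relative roughness ε/D = 3.1e-06/0.167 = 1.86e-05. Haaland: 1/√f = -1.8 log₁₀[(1.86e-05/3.7)^1.11 + 6.9/2.508e+04] = -1.8 log₁₀[1.31e-06 + 0.000275] = 6.405, so f = 0.02437.
Total minor-loss coefficient ΣK = 2·9.4 = 18.8.
ΔP = [f·L/D + ΣK]·(ρV²/2) = [0.02437·372/0.167 + 18.8]·(1020·0.159²/2) = [54.29 + 18.8]·12.9 = 942.8 Pa.
ΔP = 942.8 Pa = 0.00943 bar.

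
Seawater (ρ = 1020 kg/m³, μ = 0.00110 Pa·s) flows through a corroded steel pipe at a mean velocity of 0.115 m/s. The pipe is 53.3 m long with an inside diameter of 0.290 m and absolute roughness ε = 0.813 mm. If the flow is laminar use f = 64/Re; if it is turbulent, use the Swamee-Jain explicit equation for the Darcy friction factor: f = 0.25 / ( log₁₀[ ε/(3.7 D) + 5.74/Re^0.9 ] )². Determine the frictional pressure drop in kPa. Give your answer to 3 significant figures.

Reynolds number Re = ρVD/μ = 1020 · 0.115 · 0.29 / 0.0011 = 3.092e+04.
Re > 4000 → turbulent. Relative roughness ε/D = 0.000813/0.29 = 0.0028. Swamee-Jain: f = 0.25/(log₁₀[0.0028/3.7 + 5.74/3.092e+04^0.9])² = 0.25/(log₁₀[0.000758 + 0.000522])² = 0.25/(-2.893)² = 0.02987.
Darcy-Weisbach: ΔP = f(L/D)(ρV²/2) = 0.02987·(53.3/0.29)·(1020·0.115²/2) = 0.02987·183.8·6.745 = 37.03 Pa.
ΔP = 37.03 Pa = 0.0370 kPa.

ΔP ≈ 0.0370 kPa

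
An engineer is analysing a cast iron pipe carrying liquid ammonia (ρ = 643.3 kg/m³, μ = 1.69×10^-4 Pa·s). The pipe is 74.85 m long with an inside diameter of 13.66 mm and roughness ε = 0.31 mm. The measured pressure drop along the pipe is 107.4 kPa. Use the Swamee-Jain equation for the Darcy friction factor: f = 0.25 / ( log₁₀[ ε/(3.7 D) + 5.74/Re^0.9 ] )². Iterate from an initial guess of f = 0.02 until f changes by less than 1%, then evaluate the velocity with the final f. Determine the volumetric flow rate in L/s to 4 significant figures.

Rearranging Darcy-Weisbach: V = √(2·ΔP·D/(f·L·ρ)). With ε/D = 0.00031/0.01366 = 0.0227, iterate starting from f = 0.02:
  f = 0.02 → V = √(2·1.074e+05·0.01366/(0.02·74.85·643.3)) = 1.746 m/s; Re = ρVD/μ = 9.076e+04; f → 0.05172
  f = 0.05172 → V = 1.085 m/s; Re = 5.644e+04; f → 0.05206
Converged (Δf/f < 1%). With the final f = 0.05206: V = √(2·1.074e+05·0.01366/(0.05206·74.85·643.3)) = 1.082 m/s.
Q = V·A = 1.082·(π/4·0.01366²) = 0.0001585 m³/s = 0.1585 L/s.

Q ≈ 0.1585 L/s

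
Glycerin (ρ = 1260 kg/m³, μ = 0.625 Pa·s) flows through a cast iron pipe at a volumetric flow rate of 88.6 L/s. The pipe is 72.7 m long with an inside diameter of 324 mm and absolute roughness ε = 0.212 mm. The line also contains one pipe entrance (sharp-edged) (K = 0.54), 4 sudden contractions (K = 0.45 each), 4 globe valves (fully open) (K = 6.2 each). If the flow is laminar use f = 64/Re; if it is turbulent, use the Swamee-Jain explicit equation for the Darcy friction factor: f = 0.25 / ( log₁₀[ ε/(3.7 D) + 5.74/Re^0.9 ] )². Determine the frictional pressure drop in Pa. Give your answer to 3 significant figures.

Q = 88.6 L/s = 88.6/1000 = 0.0886 m³/s.
Cross-sectional area A = πD²/4 = π(0.324)²/4 = 0.08245 m²; mean velocity V = Q/A = 0.0886/0.08245 = 1.075 m/s.
Reynolds number Re = ρVD/μ = 1260 · 1.075 · 0.324 / 0.625 = 701.9.
Re < 2300 → laminar flow, so f = 64/Re = 64/701.9 = 0.09118 (the turbulent correlation is not needed).
Total minor-loss coefficient ΣK = 1·0.54 + 4·0.45 + 4·6.2 = 27.1.
ΔP = [f·L/D + ΣK]·(ρV²/2) = [0.09118·72.7/0.324 + 27.1]·(1260·1.075²/2) = [20.46 + 27.1]·727.5 = 3.463e+04 Pa.

ΔP ≈ 34600 Pa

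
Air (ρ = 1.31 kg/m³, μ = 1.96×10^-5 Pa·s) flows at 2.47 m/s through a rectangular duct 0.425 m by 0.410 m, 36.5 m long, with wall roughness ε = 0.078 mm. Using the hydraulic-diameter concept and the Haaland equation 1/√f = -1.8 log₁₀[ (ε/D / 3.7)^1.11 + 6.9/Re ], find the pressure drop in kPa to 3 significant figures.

Hydraulic diameter D_h = 4A/P = 4·(0.425·0.41)/(2·(0.425+0.41)) = 0.697/1.67 = 0.4174 m.
Re = ρVD_h/μ = 1.31·2.47·0.4174/1.96e-05 = 6.89e+04.
ε/D_h = 7.8e-05/0.4174 = 0.000187; Haaland gives 1/√f = -1.8 log₁₀[1.7e-05+0.0001] = 7.076, so f = 0.01997.
ΔP = f(L/D_h)(ρV²/2) = 0.01997·36.5/0.4174·3.996 = 6.979 Pa.
ΔP = 0.00698 kPa.

ΔP ≈ 0.00698 kPa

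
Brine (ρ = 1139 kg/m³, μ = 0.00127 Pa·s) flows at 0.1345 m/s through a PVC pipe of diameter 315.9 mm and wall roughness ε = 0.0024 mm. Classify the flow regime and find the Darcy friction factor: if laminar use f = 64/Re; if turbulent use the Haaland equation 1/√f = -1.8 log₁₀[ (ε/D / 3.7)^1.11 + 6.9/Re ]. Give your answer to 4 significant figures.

Re = ρVD/μ = 1139·0.1345·0.3159/0.00127 = 3.811e+04.
Re > 4000 → turbulent. ε/D = 2.4e-06/0.3159 = 7.6e-06; Haaland: 1/√f = -1.8 log₁₀[4.86e-07 + 0.000181] = 6.734, so f = 0.02205.

f ≈ 0.02205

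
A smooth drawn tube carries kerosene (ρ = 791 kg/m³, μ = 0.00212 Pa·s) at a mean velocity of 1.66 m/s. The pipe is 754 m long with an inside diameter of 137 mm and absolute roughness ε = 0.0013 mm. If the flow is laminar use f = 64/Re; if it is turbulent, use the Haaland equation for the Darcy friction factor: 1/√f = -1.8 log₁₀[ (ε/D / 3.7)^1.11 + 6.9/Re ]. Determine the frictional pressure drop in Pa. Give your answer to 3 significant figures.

Reynolds number Re = ρVD/μ = 791 · 1.66 · 0.137 / 0.00212 = 8.485e+04.
Re > 4000 → turbulent. Relative roughness ε/D = 1.3e-06/0.137 = 9.49e-06. Haaland: 1/√f = -1.8 log₁₀[(9.49e-06/3.7)^1.11 + 6.9/8.485e+04] = -1.8 log₁₀[6.22e-07 + 8.13e-05] = 7.356, so f = 0.01848.
Darcy-Weisbach: ΔP = f(L/D)(ρV²/2) = 0.01848·(754/0.137)·(791·1.66²/2) = 0.01848·5504·1090 = 1.109e+05 Pa.

ΔP ≈ 111000 Pa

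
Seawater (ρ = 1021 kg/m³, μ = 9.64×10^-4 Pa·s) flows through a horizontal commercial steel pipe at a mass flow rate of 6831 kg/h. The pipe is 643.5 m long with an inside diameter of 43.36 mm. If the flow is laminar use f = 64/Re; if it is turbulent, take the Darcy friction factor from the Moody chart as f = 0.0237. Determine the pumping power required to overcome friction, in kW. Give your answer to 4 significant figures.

P ≈ 0.5286 kW

ṁ = 6831 kg/h = 6831/3600 = 1.897 kg/s.
A = πD²/4 = π(0.04336)²/4 = 0.001477 m²; mean velocity V = ṁ/(ρA) = 1.897/(1021 · 0.001477) = 1.259 m/s.
Reynolds number Re = ρVD/μ = 1021 · 1.259 · 0.04336 / 0.000964 = 5.78e+04.
Re > 4000 → turbulent; use the Moody-chart value f = 0.0237.
Darcy-Weisbach: ΔP = f(L/D)(ρV²/2) = 0.0237·(643.5/0.04336)·(1021·1.259²/2) = 0.0237·1.484e+04·808.7 = 2.844e+05 Pa.
Q = ṁ/ρ = 1.897/1021 = 0.001858 m³/s.
Pumping power P = QΔP = 0.001858·2.844e+05 = 528.61 W = 0.5286 kW.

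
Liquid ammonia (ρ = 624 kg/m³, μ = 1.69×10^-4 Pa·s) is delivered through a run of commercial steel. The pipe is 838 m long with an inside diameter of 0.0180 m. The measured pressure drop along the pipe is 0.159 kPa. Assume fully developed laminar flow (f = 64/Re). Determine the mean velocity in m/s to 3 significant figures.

For laminar flow, f = 64/Re with Re = ρVD/μ, so Darcy-Weisbach reduces to ΔP = 32μLV/D². Solving for V: V = ΔP·D²/(32μL) = 159·(0.018)²/(32·0.000169·838) = 0.01137 m/s.
Check: Re = ρVD/μ = 624·0.01137·0.018/0.000169 = 755.5 < 2300, so the laminar assumption holds.

V ≈ 0.0114 m/s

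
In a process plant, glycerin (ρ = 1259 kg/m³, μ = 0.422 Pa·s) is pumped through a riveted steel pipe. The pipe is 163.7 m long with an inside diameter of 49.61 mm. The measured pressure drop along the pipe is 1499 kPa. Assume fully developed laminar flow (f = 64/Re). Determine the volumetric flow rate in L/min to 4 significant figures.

For laminar flow, f = 64/Re with Re = ρVD/μ, so Darcy-Weisbach reduces to ΔP = 32μLV/D². Solving for V: V = ΔP·D²/(32μL) = 1.499e+06·(0.04961)²/(32·0.422·163.7) = 1.669 m/s.
Check: Re = ρVD/μ = 1259·1.669·0.04961/0.422 = 247 < 2300, so the laminar assumption holds.
Q = V·A = 1.669·(π/4·0.04961²) = 0.003226 m³/s = 193.6 L/min.

Q ≈ 193.6 L/min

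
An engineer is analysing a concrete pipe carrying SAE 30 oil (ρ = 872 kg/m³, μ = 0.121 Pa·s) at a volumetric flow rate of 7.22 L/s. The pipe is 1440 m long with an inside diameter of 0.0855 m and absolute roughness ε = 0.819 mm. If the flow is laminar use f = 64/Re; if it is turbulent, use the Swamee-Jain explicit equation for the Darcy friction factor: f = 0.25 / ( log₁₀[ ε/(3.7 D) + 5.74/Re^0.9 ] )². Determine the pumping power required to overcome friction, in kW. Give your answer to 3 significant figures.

P ≈ 6.92 kW

Q = 7.22 L/s = 7.22/1000 = 0.00722 m³/s.
Cross-sectional area A = πD²/4 = π(0.0855)²/4 = 0.005741 m²; mean velocity V = Q/A = 0.00722/0.005741 = 1.258 m/s.
Reynolds number Re = ρVD/μ = 872 · 1.258 · 0.0855 / 0.121 = 774.8.
Re < 2300 → laminar flow, so f = 64/Re = 64/774.8 = 0.0826 (the turbulent correlation is not needed).
Darcy-Weisbach: ΔP = f(L/D)(ρV²/2) = 0.0826·(1440/0.0855)·(872·1.258²/2) = 0.0826·1.684e+04·689.5 = 9.591e+05 Pa.
Pumping power P = QΔP = 0.00722·9.591e+05 = 6925 W = 6.92 kW.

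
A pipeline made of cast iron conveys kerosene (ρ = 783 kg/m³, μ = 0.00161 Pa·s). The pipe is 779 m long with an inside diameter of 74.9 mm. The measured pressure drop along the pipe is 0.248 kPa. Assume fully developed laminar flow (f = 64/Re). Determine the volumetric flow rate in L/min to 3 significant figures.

For laminar flow, f = 64/Re with Re = ρVD/μ, so Darcy-Weisbach reduces to ΔP = 32μLV/D². Solving for V: V = ΔP·D²/(32μL) = 248·(0.0749)²/(32·0.00161·779) = 0.03467 m/s.
Check: Re = ρVD/μ = 783·0.03467·0.0749/0.00161 = 1263 < 2300, so the laminar assumption holds.
Q = V·A = 0.03467·(π/4·0.0749²) = 0.0001527 m³/s = 9.16 L/min.

Q ≈ 9.16 L/min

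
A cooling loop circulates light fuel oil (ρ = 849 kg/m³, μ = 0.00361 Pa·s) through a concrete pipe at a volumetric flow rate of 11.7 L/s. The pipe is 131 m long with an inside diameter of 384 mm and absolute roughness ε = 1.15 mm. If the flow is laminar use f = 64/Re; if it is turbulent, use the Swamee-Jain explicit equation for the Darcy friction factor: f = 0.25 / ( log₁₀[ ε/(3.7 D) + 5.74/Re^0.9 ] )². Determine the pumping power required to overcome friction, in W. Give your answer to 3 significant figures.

P ≈ 0.628 W

Q = 11.7 L/s = 11.7/1000 = 0.0117 m³/s.
Cross-sectional area A = πD²/4 = π(0.384)²/4 = 0.1158 m²; mean velocity V = Q/A = 0.0117/0.1158 = 0.101 m/s.
Reynolds number Re = ρVD/μ = 849 · 0.101 · 0.384 / 0.00361 = 9124.
Re > 4000 → turbulent. Relative roughness ε/D = 0.00115/0.384 = 0.00299. Swamee-Jain: f = 0.25/(log₁₀[0.00299/3.7 + 5.74/9124^0.9])² = 0.25/(log₁₀[0.000809 + 0.00157])² = 0.25/(-2.624)² = 0.0363.
Darcy-Weisbach: ΔP = f(L/D)(ρV²/2) = 0.0363·(131/0.384)·(849·0.101²/2) = 0.0363·341.1·4.333 = 53.65 Pa.
Pumping power P = QΔP = 0.0117·53.65 = 0.6278 W = 0.628 W.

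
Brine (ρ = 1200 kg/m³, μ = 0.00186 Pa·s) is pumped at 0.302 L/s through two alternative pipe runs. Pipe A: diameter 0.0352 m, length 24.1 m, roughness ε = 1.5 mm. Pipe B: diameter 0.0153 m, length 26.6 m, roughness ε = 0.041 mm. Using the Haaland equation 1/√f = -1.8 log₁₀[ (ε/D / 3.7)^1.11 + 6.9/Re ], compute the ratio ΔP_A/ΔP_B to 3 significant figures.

ΔP_A/ΔP_B ≈ 0.0312

Pipe A: V = Q/A = 0.000302/0.0009731 = 0.3103 m/s; Re = 7048; ε/D = 0.0426; Haaland → f = 0.07029; ΔP_A = f(L/D)(ρV²/2) = 2781 Pa.
Pipe B: V = Q/A = 0.000302/0.0001839 = 1.643 m/s; Re = 1.621e+04; ε/D = 0.00268; Haaland → f = 0.03164; ΔP_B = f(L/D)(ρV²/2) = 8.904e+04 Pa.
ΔP_A/ΔP_B = 2781/8.904e+04 = 0.0312.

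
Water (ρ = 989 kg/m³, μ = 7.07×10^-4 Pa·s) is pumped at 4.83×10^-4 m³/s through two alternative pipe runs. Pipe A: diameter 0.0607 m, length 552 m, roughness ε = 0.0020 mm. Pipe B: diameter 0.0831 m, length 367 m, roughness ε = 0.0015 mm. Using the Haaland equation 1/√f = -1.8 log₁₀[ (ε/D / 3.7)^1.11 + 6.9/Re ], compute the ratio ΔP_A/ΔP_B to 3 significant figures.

Pipe A: V = Q/A = 0.000483/0.002894 = 0.1669 m/s; Re = 1.417e+04; ε/D = 3.29e-05; Haaland → f = 0.02816; ΔP_A = f(L/D)(ρV²/2) = 3528 Pa.
Pipe B: V = Q/A = 0.000483/0.005424 = 0.08905 m/s; Re = 1.035e+04; ε/D = 1.81e-05; Haaland → f = 0.03061; ΔP_B = f(L/D)(ρV²/2) = 530.2 Pa.
ΔP_A/ΔP_B = 3528/530.2 = 6.66.

ΔP_A/ΔP_B ≈ 6.66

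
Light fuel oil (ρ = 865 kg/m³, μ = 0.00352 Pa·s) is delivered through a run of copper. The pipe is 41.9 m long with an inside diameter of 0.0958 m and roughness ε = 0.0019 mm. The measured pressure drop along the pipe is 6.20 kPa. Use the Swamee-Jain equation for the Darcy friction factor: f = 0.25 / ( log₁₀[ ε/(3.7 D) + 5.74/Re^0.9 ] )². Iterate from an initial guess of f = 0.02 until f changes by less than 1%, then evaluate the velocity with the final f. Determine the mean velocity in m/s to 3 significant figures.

V ≈ 1.17 m/s

Rearranging Darcy-Weisbach: V = √(2·ΔP·D/(f·L·ρ)). With ε/D = 1.9e-06/0.0958 = 1.98e-05, iterate starting from f = 0.02:
  f = 0.02 → V = √(2·6200·0.0958/(0.02·41.9·865)) = 1.28 m/s; Re = ρVD/μ = 3.014e+04; f → 0.02341
  f = 0.02341 → V = 1.183 m/s; Re = 2.786e+04; f → 0.02385
  f = 0.02385 → V = 1.172 m/s; Re = 2.76e+04; f → 0.02391
Converged (Δf/f < 1%). With the final f = 0.02391: V = √(2·6200·0.0958/(0.02391·41.9·865)) = 1.171 m/s.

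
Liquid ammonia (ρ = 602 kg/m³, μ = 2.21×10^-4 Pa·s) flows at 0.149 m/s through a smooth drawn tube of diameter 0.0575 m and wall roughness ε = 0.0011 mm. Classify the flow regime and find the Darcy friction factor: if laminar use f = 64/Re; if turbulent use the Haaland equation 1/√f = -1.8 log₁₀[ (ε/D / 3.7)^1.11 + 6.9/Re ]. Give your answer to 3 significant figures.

Re = ρVD/μ = 602·0.149·0.0575/0.000221 = 2.334e+04.
Re > 4000 → turbulent. ε/D = 1.1e-06/0.0575 = 1.91e-05; Haaland: 1/√f = -1.8 log₁₀[1.36e-06 + 0.000296] = 6.349, so f = 0.02481.

f ≈ 0.0248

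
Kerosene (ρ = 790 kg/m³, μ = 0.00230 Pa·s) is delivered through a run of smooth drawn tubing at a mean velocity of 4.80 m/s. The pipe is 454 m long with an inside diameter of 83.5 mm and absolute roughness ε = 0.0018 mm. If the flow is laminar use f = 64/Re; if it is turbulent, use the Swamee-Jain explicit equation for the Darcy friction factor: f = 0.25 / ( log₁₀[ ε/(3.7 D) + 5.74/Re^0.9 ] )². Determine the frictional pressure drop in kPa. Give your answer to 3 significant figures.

Reynolds number Re = ρVD/μ = 790 · 4.8 · 0.0835 / 0.0023 = 1.377e+05.
Re > 4000 → turbulent. Relative roughness ε/D = 1.8e-06/0.0835 = 2.16e-05. Swamee-Jain: f = 0.25/(log₁₀[2.16e-05/3.7 + 5.74/1.377e+05^0.9])² = 0.25/(log₁₀[5.83e-06 + 0.000136])² = 0.25/(-3.848)² = 0.01689.
Darcy-Weisbach: ΔP = f(L/D)(ρV²/2) = 0.01689·(454/0.0835)·(790·4.8²/2) = 0.01689·5437·9101 = 8.355e+05 Pa.
ΔP = 8.355e+05 Pa = 836 kPa.

ΔP ≈ 836 kPa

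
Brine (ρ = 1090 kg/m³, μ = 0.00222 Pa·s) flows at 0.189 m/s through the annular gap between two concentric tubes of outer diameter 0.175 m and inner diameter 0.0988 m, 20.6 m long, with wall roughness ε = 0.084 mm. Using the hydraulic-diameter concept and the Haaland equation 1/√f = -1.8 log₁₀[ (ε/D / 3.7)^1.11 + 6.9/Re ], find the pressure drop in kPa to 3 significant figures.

ΔP ≈ 0.185 kPa

Hydraulic diameter D_h = 4A/P = D_o - D_i = 0.175 - 0.0988 = 0.0762 m.
Re = ρVD_h/μ = 1090·0.189·0.0762/0.00222 = 7071.
ε/D_h = 8.4e-05/0.0762 = 0.0011; Haaland gives 1/√f = -1.8 log₁₀[0.000122+0.000976] = 5.327, so f = 0.03524.
ΔP = f(L/D_h)(ρV²/2) = 0.03524·20.6/0.0762·19.47 = 185.5 Pa.
ΔP = 0.185 kPa.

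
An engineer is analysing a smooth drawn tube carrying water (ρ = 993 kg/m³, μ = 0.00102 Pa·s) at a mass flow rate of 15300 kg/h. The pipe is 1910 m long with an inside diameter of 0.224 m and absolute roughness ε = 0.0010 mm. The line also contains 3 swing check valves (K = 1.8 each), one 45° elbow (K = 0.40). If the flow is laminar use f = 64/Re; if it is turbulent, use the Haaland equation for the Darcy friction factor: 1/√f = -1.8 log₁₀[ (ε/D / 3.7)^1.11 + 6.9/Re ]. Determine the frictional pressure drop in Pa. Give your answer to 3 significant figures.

ΔP ≈ 1270 Pa

ṁ = 15300 kg/h = 15300/3600 = 4.25 kg/s.
A = πD²/4 = π(0.224)²/4 = 0.03941 m²; mean velocity V = ṁ/(ρA) = 4.25/(993 · 0.03941) = 0.1086 m/s.
Reynolds number Re = ρVD/μ = 993 · 0.1086 · 0.224 / 0.00102 = 2.368e+04.
Re > 4000 → turbulent. Relative roughness ε/D = 1e-06/0.224 = 4.46e-06. Haaland: 1/√f = -1.8 log₁₀[(4.46e-06/3.7)^1.11 + 6.9/2.368e+04] = -1.8 log₁₀[2.69e-07 + 0.000291] = 6.363, so f = 0.0247.
Total minor-loss coefficient ΣK = 3·1.8 + 1·0.4 = 5.8.
ΔP = [f·L/D + ΣK]·(ρV²/2) = [0.0247·1910/0.224 + 5.8]·(993·0.1086²/2) = [210.6 + 5.8]·5.856 = 1267 Pa.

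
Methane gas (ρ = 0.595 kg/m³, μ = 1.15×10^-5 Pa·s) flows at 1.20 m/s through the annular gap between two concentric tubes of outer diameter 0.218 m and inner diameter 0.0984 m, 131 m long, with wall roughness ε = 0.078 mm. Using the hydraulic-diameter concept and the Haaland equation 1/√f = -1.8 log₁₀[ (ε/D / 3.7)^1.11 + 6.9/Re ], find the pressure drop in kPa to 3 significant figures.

ΔP ≈ 0.0161 kPa

Hydraulic diameter D_h = 4A/P = D_o - D_i = 0.218 - 0.0984 = 0.1196 m.
Re = ρVD_h/μ = 0.595·1.2·0.1196/1.15e-05 = 7426.
ε/D_h = 7.8e-05/0.1196 = 0.000652; Haaland gives 1/√f = -1.8 log₁₀[6.81e-05+0.000929] = 5.402, so f = 0.03427.
ΔP = f(L/D_h)(ρV²/2) = 0.03427·131/0.1196·0.4284 = 16.08 Pa.
ΔP = 0.0161 kPa.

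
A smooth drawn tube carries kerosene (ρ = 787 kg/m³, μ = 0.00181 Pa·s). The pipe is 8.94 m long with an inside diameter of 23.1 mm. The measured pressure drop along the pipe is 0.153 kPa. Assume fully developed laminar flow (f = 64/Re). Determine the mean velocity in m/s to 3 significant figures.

For laminar flow, f = 64/Re with Re = ρVD/μ, so Darcy-Weisbach reduces to ΔP = 32μLV/D². Solving for V: V = ΔP·D²/(32μL) = 153·(0.0231)²/(32·0.00181·8.94) = 0.1577 m/s.
Check: Re = ρVD/μ = 787·0.1577·0.0231/0.00181 = 1584 < 2300, so the laminar assumption holds.

V ≈ 0.158 m/s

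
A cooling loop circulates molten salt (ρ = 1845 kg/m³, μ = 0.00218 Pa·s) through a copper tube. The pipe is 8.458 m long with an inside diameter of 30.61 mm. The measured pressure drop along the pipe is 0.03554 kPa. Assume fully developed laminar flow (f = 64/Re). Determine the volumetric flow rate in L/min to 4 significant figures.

For laminar flow, f = 64/Re with Re = ρVD/μ, so Darcy-Weisbach reduces to ΔP = 32μLV/D². Solving for V: V = ΔP·D²/(32μL) = 35.54·(0.03061)²/(32·0.00218·8.458) = 0.05644 m/s.
Check: Re = ρVD/μ = 1845·0.05644·0.03061/0.00218 = 1462 < 2300, so the laminar assumption holds.
Q = V·A = 0.05644·(π/4·0.03061²) = 4.153e-05 m³/s = 2.492 L/min.

Q ≈ 2.492 L/min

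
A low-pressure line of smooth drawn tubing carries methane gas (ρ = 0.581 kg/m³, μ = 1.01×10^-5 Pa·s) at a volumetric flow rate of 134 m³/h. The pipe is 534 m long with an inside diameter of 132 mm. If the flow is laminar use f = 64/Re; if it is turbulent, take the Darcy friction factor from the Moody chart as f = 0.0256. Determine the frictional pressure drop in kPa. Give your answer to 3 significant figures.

Q = 134 m³/h = 134/3600 = 0.03722 m³/s.
Cross-sectional area A = πD²/4 = π(0.132)²/4 = 0.01368 m²; mean velocity V = Q/A = 0.03722/0.01368 = 2.72 m/s.
Reynolds number Re = ρVD/μ = 0.581 · 2.72 · 0.132 / 1.01e-05 = 2.065e+04.
Re > 4000 → turbulent; use the Moody-chart value f = 0.0256.
Darcy-Weisbach: ΔP = f(L/D)(ρV²/2) = 0.0256·(534/0.132)·(0.581·2.72²/2) = 0.0256·4045·2.149 = 222.6 Pa.
ΔP = 222.6 Pa = 0.223 kPa.

ΔP ≈ 0.223 kPa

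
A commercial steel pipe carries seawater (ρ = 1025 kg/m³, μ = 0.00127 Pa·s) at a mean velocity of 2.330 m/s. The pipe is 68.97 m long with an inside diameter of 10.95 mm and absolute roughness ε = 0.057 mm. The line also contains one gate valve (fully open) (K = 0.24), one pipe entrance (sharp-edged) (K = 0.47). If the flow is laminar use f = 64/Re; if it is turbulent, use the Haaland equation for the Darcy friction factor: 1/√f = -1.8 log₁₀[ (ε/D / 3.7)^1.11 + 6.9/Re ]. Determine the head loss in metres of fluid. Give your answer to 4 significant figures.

h_f ≈ 60.28 m

Reynolds number Re = ρVD/μ = 1025 · 2.33 · 0.01095 / 0.00127 = 2.059e+04.
Re > 4000 → turbulent. Relative roughness ε/D = 5.7e-05/0.01095 = 0.00521. Haaland: 1/√f = -1.8 log₁₀[(0.00521/3.7)^1.11 + 6.9/2.059e+04] = -1.8 log₁₀[0.000683 + 0.000335] = 5.386, so f = 0.03447.
Total minor-loss coefficient ΣK = 1·0.24 + 1·0.47 = 0.71.
ΔP = [f·L/D + ΣK]·(ρV²/2) = [0.03447·68.97/0.01095 + 0.71]·(1025·2.33²/2) = [217.1 + 0.71]·2782 = 6.061e+05 Pa.
Head loss h_f = ΔP/(ρg) = 6.061e+05/(1025·9.81) = 60.28 m.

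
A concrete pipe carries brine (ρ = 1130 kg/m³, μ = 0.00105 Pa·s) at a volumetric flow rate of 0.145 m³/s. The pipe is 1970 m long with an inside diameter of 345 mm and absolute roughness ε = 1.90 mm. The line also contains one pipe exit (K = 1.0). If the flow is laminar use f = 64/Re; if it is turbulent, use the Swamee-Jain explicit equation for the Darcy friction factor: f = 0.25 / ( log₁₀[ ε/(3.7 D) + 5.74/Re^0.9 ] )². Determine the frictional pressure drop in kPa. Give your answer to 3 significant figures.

ΔP ≈ 246 kPa

Cross-sectional area A = πD²/4 = π(0.345)²/4 = 0.09348 m²; mean velocity V = Q/A = 0.145/0.09348 = 1.551 m/s.
Reynolds number Re = ρVD/μ = 1130 · 1.551 · 0.345 / 0.00105 = 5.759e+05.
Re > 4000 → turbulent. Relative roughness ε/D = 0.0019/0.345 = 0.00551. Swamee-Jain: f = 0.25/(log₁₀[0.00551/3.7 + 5.74/5.759e+05^0.9])² = 0.25/(log₁₀[0.00149 + 3.75e-05])² = 0.25/(-2.816)² = 0.03152.
Total minor-loss coefficient ΣK = 1·1 = 1.
ΔP = [f·L/D + ΣK]·(ρV²/2) = [0.03152·1970/0.345 + 1]·(1130·1.551²/2) = [180 + 1]·1359 = 2.46e+05 Pa.
ΔP = 2.46e+05 Pa = 246 kPa.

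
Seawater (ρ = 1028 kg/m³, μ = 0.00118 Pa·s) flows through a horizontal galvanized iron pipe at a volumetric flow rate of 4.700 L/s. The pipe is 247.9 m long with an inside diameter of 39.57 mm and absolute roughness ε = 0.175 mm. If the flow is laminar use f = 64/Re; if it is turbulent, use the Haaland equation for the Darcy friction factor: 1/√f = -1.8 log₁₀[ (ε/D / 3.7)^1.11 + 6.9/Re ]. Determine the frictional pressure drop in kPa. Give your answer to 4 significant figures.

Q = 4.700 L/s = 4.700/1000 = 0.0047 m³/s.
Cross-sectional area A = πD²/4 = π(0.03957)²/4 = 0.00123 m²; mean velocity V = Q/A = 0.0047/0.00123 = 3.822 m/s.
Reynolds number Re = ρVD/μ = 1028 · 3.822 · 0.03957 / 0.00118 = 1.318e+05.
Re > 4000 → turbulent. Relative roughness ε/D = 0.000175/0.03957 = 0.00442. Haaland: 1/√f = -1.8 log₁₀[(0.00442/3.7)^1.11 + 6.9/1.318e+05] = -1.8 log₁₀[0.00057 + 5.24e-05] = 5.771, so f = 0.03003.
Darcy-Weisbach: ΔP = f(L/D)(ρV²/2) = 0.03003·(247.9/0.03957)·(1028·3.822²/2) = 0.03003·6265·7508 = 1.413e+06 Pa.
ΔP = 1.413e+06 Pa = 1413 kPa.

ΔP ≈ 1413 kPa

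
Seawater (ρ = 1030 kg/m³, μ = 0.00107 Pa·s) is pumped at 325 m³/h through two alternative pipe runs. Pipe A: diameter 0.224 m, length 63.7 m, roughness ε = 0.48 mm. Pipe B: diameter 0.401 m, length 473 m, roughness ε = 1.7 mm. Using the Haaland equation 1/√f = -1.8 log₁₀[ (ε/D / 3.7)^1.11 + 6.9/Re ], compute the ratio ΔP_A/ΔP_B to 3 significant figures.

ΔP_A/ΔP_B ≈ 2.05

Pipe A: V = Q/A = 0.09028/0.03941 = 2.291 m/s; Re = 4.94e+05; ε/D = 0.00214; Haaland → f = 0.02421; ΔP_A = f(L/D)(ρV²/2) = 1.861e+04 Pa.
Pipe B: V = Q/A = 0.09028/0.1263 = 0.7148 m/s; Re = 2.759e+05; ε/D = 0.00424; Haaland → f = 0.02931; ΔP_B = f(L/D)(ρV²/2) = 9099 Pa.
ΔP_A/ΔP_B = 1.861e+04/9099 = 2.05.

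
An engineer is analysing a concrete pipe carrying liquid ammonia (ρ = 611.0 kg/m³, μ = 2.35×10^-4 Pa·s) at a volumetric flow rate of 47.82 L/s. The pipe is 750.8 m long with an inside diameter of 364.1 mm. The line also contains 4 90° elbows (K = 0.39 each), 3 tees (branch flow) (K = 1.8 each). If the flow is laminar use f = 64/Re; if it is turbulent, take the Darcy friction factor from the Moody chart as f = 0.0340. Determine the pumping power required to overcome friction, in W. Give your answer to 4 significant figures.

P ≈ 237.5 W

Q = 47.82 L/s = 47.82/1000 = 0.04782 m³/s.
Cross-sectional area A = πD²/4 = π(0.3641)²/4 = 0.1041 m²; mean velocity V = Q/A = 0.04782/0.1041 = 0.4593 m/s.
Reynolds number Re = ρVD/μ = 611 · 0.4593 · 0.3641 / 0.000235 = 4.348e+05.
Re > 4000 → turbulent; use the Moody-chart value f = 0.0340.
Total minor-loss coefficient ΣK = 4·0.39 + 3·1.8 = 6.96.
ΔP = [f·L/D + ΣK]·(ρV²/2) = [0.034·750.8/0.3641 + 6.96]·(611·0.4593²/2) = [70.11 + 6.96]·64.44 = 4967 Pa.
Pumping power P = QΔP = 0.04782·4967 = 237.50 W = 237.5 W.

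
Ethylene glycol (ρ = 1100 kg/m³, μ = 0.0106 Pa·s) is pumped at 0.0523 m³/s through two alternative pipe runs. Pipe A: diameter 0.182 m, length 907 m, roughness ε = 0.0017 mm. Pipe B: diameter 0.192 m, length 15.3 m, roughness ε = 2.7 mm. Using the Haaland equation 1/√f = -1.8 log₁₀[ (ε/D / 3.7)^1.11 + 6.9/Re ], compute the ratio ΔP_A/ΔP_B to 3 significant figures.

ΔP_A/ΔP_B ≈ 38.8

Pipe A: V = Q/A = 0.0523/0.02602 = 2.01 m/s; Re = 3.797e+04; ε/D = 9.34e-06; Haaland → f = 0.02208; ΔP_A = f(L/D)(ρV²/2) = 2.445e+05 Pa.
Pipe B: V = Q/A = 0.0523/0.02895 = 1.806 m/s; Re = 3.599e+04; ε/D = 0.0141; Haaland → f = 0.04403; ΔP_B = f(L/D)(ρV²/2) = 6296 Pa.
ΔP_A/ΔP_B = 2.445e+05/6296 = 38.8.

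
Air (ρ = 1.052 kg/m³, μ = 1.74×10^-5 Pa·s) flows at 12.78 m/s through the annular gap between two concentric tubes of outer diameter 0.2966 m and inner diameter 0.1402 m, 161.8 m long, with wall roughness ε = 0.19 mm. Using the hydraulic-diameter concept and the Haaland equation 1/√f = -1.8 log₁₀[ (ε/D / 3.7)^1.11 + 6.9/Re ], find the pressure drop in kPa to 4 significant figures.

ΔP ≈ 1.988 kPa

Hydraulic diameter D_h = 4A/P = D_o - D_i = 0.2966 - 0.1402 = 0.1564 m.
Re = ρVD_h/μ = 1.052·12.78·0.1564/1.74e-05 = 1.208e+05.
ε/D_h = 0.00019/0.1564 = 0.00121; Haaland gives 1/√f = -1.8 log₁₀[0.000136+5.71e-05] = 6.686, so f = 0.02237.
ΔP = f(L/D_h)(ρV²/2) = 0.02237·161.8/0.1564·85.91 = 1988 Pa.
ΔP = 1.988 kPa.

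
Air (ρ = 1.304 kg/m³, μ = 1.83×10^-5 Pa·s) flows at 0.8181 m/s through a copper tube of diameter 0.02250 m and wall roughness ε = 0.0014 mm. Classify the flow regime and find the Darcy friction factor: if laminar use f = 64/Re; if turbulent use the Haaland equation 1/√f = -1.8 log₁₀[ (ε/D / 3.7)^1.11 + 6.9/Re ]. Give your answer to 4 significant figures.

Re = ρVD/μ = 1.304·0.8181·0.0225/1.83e-05 = 1312.
Re < 2300 → laminar, so f = 64/Re = 0.04879 (roughness is irrelevant in laminar flow).

f ≈ 0.04879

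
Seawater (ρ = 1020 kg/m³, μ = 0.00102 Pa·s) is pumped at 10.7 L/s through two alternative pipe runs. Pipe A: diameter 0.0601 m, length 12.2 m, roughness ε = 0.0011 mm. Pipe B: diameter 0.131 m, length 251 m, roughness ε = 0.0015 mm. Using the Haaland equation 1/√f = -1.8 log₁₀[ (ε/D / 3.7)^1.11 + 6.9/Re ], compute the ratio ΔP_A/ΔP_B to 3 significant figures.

ΔP_A/ΔP_B ≈ 2.06

Pipe A: V = Q/A = 0.0107/0.002837 = 3.772 m/s; Re = 2.267e+05; ε/D = 1.83e-05; Haaland → f = 0.01525; ΔP_A = f(L/D)(ρV²/2) = 2.246e+04 Pa.
Pipe B: V = Q/A = 0.0107/0.01348 = 0.7939 m/s; Re = 1.04e+05; ε/D = 1.15e-05; Haaland → f = 0.01772; ΔP_B = f(L/D)(ρV²/2) = 1.091e+04 Pa.
ΔP_A/ΔP_B = 2.246e+04/1.091e+04 = 2.06.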